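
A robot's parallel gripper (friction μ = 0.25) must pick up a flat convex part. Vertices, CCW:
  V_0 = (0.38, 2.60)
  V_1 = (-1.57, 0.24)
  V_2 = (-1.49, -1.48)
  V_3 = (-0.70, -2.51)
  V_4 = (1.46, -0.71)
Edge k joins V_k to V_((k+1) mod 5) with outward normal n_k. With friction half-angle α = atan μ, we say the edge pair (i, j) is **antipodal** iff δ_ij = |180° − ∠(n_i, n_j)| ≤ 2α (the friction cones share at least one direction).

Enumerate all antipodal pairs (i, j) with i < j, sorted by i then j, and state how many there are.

count = 3; pairs: (0,3), (1,4), (2,4)

α = atan 0.25 = 14.04°;  2α = 28.07°
n_0 = (-0.7709, +0.6370)
n_1 = (-0.9989, -0.0465)
n_2 = (-0.7935, -0.6086)
n_3 = (+0.6402, -0.7682)
n_4 = (+0.9507, +0.3102)
  (0,1): δ = 137.77°  ·
  (0,2): δ = 102.95°  ·
  (0,3): δ = 10.63°  ✓
  (0,4): δ = 57.64°  ·
  (1,2): δ = 145.18°  ·
  (1,3): δ = 52.86°  ·
  (1,4): δ = 15.41°  ✓
  (2,3): δ = 87.68°  ·
  (2,4): δ = 19.42°  ✓
  (3,4): δ = 111.73°  ·
antipodal pairs: 3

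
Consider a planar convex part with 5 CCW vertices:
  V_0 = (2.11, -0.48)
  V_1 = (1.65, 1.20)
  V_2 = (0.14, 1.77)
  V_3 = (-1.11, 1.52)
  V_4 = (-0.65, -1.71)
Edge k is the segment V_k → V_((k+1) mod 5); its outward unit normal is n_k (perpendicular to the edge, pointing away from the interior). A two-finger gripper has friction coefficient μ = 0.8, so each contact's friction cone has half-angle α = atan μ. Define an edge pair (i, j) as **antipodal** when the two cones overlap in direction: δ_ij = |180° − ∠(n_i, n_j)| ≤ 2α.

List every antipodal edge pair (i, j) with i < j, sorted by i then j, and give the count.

count = 5; pairs: (0,3), (1,3), (1,4), (2,4), (3,4)

α = atan 0.8 = 38.66°;  2α = 77.32°
n_0 = (+0.9645, +0.2641)
n_1 = (+0.3532, +0.9356)
n_2 = (-0.1961, +0.9806)
n_3 = (-0.9900, -0.1410)
n_4 = (+0.4071, -0.9134)
  (0,1): δ = 125.99°  ·
  (0,2): δ = 94.00°  ·
  (0,3): δ = 7.21°  ✓
  (0,4): δ = 98.71°  ·
  (1,2): δ = 148.01°  ·
  (1,3): δ = 61.21°  ✓
  (1,4): δ = 44.70°  ✓
  (2,3): δ = 93.20°  ·
  (2,4): δ = 12.71°  ✓
  (3,4): δ = 74.09°  ✓
antipodal pairs: 5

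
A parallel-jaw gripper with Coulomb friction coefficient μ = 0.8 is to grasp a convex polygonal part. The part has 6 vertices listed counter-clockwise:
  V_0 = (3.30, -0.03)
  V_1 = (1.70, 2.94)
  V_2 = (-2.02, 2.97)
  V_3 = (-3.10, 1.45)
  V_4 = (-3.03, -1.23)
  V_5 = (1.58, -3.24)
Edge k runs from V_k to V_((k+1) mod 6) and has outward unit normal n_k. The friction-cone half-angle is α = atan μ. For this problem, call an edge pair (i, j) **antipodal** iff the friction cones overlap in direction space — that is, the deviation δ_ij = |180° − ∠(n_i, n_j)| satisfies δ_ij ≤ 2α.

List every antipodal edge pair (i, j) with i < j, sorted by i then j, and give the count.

count = 7; pairs: (0,2), (0,3), (0,4), (1,4), (1,5), (2,5), (3,5)

α = atan 0.8 = 38.66°;  2α = 77.32°
n_0 = (+0.8804, +0.4743)
n_1 = (+0.0081, +1.0000)
n_2 = (-0.8152, +0.5792)
n_3 = (-0.9997, -0.0261)
n_4 = (-0.3997, -0.9167)
n_5 = (+0.8814, -0.4723)
  (0,1): δ = 118.77°  ·
  (0,2): δ = 63.71°  ✓
  (0,3): δ = 26.82°  ✓
  (0,4): δ = 38.13°  ✓
  (0,5): δ = 123.50°  ·
  (1,2): δ = 124.93°  ·
  (1,3): δ = 88.04°  ·
  (1,4): δ = 23.10°  ✓
  (1,5): δ = 62.28°  ✓
  (2,3): δ = 143.11°  ·
  (2,4): δ = 78.16°  ·
  (2,5): δ = 7.21°  ✓
  (3,4): δ = 115.05°  ·
  (3,5): δ = 29.68°  ✓
  (4,5): δ = 94.63°  ·
antipodal pairs: 7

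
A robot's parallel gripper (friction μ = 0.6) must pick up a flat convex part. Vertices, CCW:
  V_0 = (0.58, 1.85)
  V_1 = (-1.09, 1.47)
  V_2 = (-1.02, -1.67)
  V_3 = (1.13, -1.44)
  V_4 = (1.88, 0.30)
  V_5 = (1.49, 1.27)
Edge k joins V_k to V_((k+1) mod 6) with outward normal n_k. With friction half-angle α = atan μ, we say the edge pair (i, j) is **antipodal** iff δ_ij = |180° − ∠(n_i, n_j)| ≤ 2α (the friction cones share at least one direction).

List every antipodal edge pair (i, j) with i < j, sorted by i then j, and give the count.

count = 6; pairs: (0,2), (0,3), (1,3), (1,4), (1,5), (2,5)

α = atan 0.6 = 30.96°;  2α = 61.93°
n_0 = (-0.2219, +0.9751)
n_1 = (-0.9998, -0.0223)
n_2 = (+0.1064, -0.9943)
n_3 = (+0.9183, -0.3958)
n_4 = (+0.9278, +0.3730)
n_5 = (+0.5375, +0.8433)
  (0,1): δ = 101.54°  ·
  (0,2): δ = 6.71°  ✓
  (0,3): δ = 53.86°  ✓
  (0,4): δ = 99.08°  ·
  (0,5): δ = 134.67°  ·
  (1,2): δ = 85.17°  ·
  (1,3): δ = 24.59°  ✓
  (1,4): δ = 20.63°  ✓
  (1,5): δ = 56.21°  ✓
  (2,3): δ = 119.42°  ·
  (2,4): δ = 74.20°  ·
  (2,5): δ = 38.62°  ✓
  (3,4): δ = 134.78°  ·
  (3,5): δ = 99.19°  ·
  (4,5): δ = 144.42°  ·
antipodal pairs: 6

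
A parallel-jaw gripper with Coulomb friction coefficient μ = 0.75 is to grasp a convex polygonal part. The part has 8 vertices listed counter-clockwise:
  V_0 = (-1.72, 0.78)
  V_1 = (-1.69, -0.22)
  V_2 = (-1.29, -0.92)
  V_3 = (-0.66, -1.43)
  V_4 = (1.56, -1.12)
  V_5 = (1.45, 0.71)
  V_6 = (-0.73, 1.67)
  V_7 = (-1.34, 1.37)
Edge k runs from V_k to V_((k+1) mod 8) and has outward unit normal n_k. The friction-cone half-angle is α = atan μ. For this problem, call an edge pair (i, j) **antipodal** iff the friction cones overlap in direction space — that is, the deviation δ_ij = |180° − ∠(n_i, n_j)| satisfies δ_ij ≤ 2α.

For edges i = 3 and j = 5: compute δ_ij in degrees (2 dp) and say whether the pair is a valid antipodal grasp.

δ = 31.72°, valid

α = atan 0.75 = 36.87°;  2α = 73.74°
edge 3: e_3 = (+2.22, +0.31);  n_3 = (+0.1383, -0.9904)
edge 5: e_5 = (-2.18, +0.96);  n_5 = (+0.4030, +0.9152)
∠(n_3, n_5) = 148.28°
δ = |180° − 148.28°| = 31.72°
31.72° ≤ 2α = 73.74°  →  valid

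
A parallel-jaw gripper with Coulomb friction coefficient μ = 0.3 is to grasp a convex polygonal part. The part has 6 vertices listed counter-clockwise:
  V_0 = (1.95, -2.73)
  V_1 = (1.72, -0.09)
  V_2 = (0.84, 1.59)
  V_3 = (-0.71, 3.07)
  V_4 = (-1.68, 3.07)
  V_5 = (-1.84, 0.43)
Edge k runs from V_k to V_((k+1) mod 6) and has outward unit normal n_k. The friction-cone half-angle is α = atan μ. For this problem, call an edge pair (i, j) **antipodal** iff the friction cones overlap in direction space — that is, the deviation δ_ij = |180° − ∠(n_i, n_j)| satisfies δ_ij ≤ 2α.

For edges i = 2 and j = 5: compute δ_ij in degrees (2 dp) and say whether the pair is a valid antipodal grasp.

α = atan 0.3 = 16.70°;  2α = 33.40°
edge 2: e_2 = (-1.55, +1.48);  n_2 = (+0.6906, +0.7232)
edge 5: e_5 = (+3.79, -3.16);  n_5 = (-0.6404, -0.7681)
∠(n_2, n_5) = 176.14°
δ = |180° − 176.14°| = 3.86°
3.86° ≤ 2α = 33.40°  →  valid

δ = 3.86°, valid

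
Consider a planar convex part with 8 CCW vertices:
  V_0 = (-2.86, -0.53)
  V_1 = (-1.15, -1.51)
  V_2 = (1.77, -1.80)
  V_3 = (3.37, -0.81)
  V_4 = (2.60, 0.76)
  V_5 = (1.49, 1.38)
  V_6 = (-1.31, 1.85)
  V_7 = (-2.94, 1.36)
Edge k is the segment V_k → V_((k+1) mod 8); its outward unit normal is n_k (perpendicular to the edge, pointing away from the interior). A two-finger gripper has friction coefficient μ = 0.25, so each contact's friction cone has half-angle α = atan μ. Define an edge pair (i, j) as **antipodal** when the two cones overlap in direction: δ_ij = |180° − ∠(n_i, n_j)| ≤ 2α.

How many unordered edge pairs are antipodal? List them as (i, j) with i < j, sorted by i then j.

count = 7; pairs: (0,4), (0,5), (1,4), (1,5), (1,6), (2,6), (3,7)

α = atan 0.25 = 14.04°;  2α = 28.07°
n_0 = (-0.4972, -0.8676)
n_1 = (-0.0988, -0.9951)
n_2 = (+0.5262, -0.8504)
n_3 = (+0.8978, +0.4403)
n_4 = (+0.4876, +0.8730)
n_5 = (+0.1655, +0.9862)
n_6 = (-0.2879, +0.9577)
n_7 = (-0.9991, -0.0423)
  (0,1): δ = 155.85°  ·
  (0,2): δ = 118.44°  ·
  (0,3): δ = 34.06°  ·
  (0,4): δ = 0.63°  ✓
  (0,5): δ = 20.29°  ✓
  (0,6): δ = 46.55°  ·
  (0,7): δ = 122.24°  ·
  (1,2): δ = 142.58°  ·
  (1,3): δ = 58.20°  ·
  (1,4): δ = 23.51°  ✓
  (1,5): δ = 3.86°  ✓
  (1,6): δ = 22.40°  ✓
  (1,7): δ = 98.10°  ·
  (2,3): δ = 95.62°  ·
  (2,4): δ = 60.93°  ·
  (2,5): δ = 41.28°  ·
  (2,6): δ = 15.02°  ✓
  (2,7): δ = 60.68°  ·
  (3,4): δ = 145.31°  ·
  (3,5): δ = 125.65°  ·
  (3,6): δ = 99.39°  ·
  (3,7): δ = 23.70°  ✓
  (4,5): δ = 160.34°  ·
  (4,6): δ = 134.08°  ·
  (4,7): δ = 58.39°  ·
  (5,6): δ = 153.74°  ·
  (5,7): δ = 78.05°  ·
  (6,7): δ = 104.31°  ·
antipodal pairs: 7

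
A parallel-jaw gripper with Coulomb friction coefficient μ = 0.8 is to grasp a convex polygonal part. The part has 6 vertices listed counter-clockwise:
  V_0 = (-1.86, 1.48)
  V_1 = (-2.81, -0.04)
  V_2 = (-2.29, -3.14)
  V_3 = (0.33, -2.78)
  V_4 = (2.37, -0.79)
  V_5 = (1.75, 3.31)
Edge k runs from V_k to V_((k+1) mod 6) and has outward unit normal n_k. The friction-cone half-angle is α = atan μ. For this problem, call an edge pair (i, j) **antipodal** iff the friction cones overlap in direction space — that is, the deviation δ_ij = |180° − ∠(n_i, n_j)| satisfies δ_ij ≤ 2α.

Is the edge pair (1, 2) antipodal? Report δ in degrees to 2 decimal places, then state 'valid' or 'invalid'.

δ = 91.70°, invalid

α = atan 0.8 = 38.66°;  2α = 77.32°
edge 1: e_1 = (+0.52, -3.10);  n_1 = (-0.9862, -0.1654)
edge 2: e_2 = (+2.62, +0.36);  n_2 = (+0.1361, -0.9907)
∠(n_1, n_2) = 88.30°
δ = |180° − 88.30°| = 91.70°
91.70° > 2α = 77.32°  →  invalid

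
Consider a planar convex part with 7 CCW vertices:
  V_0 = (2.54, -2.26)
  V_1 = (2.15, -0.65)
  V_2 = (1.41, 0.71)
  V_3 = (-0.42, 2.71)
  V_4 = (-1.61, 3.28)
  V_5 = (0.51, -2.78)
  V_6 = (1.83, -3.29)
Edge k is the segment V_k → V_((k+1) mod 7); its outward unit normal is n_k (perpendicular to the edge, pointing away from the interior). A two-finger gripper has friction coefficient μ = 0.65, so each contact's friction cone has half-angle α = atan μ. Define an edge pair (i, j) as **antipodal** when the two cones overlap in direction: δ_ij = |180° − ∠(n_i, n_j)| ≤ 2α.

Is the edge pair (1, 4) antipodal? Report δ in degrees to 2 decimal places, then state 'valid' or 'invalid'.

α = atan 0.65 = 33.02°;  2α = 66.05°
edge 1: e_1 = (-0.74, +1.36);  n_1 = (+0.8784, +0.4779)
edge 4: e_4 = (+2.12, -6.06);  n_4 = (-0.9439, -0.3302)
∠(n_1, n_4) = 170.73°
δ = |180° − 170.73°| = 9.27°
9.27° ≤ 2α = 66.05°  →  valid

δ = 9.27°, valid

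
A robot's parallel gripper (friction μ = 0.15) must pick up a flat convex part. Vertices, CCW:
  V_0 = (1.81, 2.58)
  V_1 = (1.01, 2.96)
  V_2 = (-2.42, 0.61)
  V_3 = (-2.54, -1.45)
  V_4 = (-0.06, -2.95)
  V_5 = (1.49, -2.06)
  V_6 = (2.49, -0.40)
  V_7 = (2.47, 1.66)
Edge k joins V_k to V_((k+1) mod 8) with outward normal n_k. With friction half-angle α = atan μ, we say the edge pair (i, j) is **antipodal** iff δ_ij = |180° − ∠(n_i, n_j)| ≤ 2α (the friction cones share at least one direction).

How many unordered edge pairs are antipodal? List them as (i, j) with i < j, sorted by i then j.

α = atan 0.15 = 8.53°;  2α = 17.06°
n_0 = (+0.4291, +0.9033)
n_1 = (-0.5652, +0.8250)
n_2 = (-0.9983, +0.0582)
n_3 = (-0.5175, -0.8557)
n_4 = (+0.4979, -0.8672)
n_5 = (+0.8566, -0.5160)
n_6 = (+1.0000, +0.0097)
n_7 = (+0.8125, +0.5829)
  (0,1): δ = 120.18°  ·
  (0,2): δ = 67.93°  ·
  (0,3): δ = 5.76°  ✓
  (0,4): δ = 55.27°  ·
  (0,5): δ = 84.34°  ·
  (0,6): δ = 115.96°  ·
  (0,7): δ = 151.06°  ·
  (1,2): δ = 127.75°  ·
  (1,3): δ = 65.58°  ·
  (1,4): δ = 4.55°  ✓
  (1,5): δ = 24.52°  ·
  (1,6): δ = 56.14°  ·
  (1,7): δ = 91.24°  ·
  (2,3): δ = 117.83°  ·
  (2,4): δ = 56.80°  ·
  (2,5): δ = 27.73°  ·
  (2,6): δ = 3.89°  ✓
  (2,7): δ = 38.99°  ·
  (3,4): δ = 118.97°  ·
  (3,5): δ = 89.90°  ·
  (3,6): δ = 58.28°  ·
  (3,7): δ = 23.18°  ·
  (4,5): δ = 150.93°  ·
  (4,6): δ = 119.31°  ·
  (4,7): δ = 84.21°  ·
  (5,6): δ = 148.38°  ·
  (5,7): δ = 113.28°  ·
  (6,7): δ = 144.90°  ·
antipodal pairs: 3

count = 3; pairs: (0,3), (1,4), (2,6)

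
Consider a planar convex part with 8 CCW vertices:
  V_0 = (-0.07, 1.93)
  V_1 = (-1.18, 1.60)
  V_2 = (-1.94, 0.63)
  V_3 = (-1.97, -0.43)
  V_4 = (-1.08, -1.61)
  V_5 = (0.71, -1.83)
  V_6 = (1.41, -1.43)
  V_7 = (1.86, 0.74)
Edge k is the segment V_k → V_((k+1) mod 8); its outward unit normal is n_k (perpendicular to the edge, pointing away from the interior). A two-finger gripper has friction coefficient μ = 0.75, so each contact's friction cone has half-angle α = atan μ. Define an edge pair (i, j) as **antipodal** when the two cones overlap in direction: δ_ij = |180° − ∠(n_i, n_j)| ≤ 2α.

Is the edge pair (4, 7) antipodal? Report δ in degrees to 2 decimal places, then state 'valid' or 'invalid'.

α = atan 0.75 = 36.87°;  2α = 73.74°
edge 4: e_4 = (+1.79, -0.22);  n_4 = (-0.1220, -0.9925)
edge 7: e_7 = (-1.93, +1.19);  n_7 = (+0.5248, +0.8512)
∠(n_4, n_7) = 155.35°
δ = |180° − 155.35°| = 24.65°
24.65° ≤ 2α = 73.74°  →  valid

δ = 24.65°, valid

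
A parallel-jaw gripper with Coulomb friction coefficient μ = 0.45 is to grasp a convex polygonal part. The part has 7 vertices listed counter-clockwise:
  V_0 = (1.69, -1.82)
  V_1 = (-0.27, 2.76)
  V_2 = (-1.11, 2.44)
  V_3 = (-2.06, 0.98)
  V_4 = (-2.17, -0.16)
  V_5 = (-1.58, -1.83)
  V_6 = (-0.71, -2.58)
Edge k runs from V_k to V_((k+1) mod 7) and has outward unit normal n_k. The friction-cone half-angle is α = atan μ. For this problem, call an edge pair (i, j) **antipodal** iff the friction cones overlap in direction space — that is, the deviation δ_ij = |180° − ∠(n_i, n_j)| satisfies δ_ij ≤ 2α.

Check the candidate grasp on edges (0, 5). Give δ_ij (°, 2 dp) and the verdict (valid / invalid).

δ = 26.07°, valid

α = atan 0.45 = 24.23°;  2α = 48.46°
edge 0: e_0 = (-1.96, +4.58);  n_0 = (+0.9194, +0.3934)
edge 5: e_5 = (+0.87, -0.75);  n_5 = (-0.6529, -0.7574)
∠(n_0, n_5) = 153.93°
δ = |180° − 153.93°| = 26.07°
26.07° ≤ 2α = 48.46°  →  valid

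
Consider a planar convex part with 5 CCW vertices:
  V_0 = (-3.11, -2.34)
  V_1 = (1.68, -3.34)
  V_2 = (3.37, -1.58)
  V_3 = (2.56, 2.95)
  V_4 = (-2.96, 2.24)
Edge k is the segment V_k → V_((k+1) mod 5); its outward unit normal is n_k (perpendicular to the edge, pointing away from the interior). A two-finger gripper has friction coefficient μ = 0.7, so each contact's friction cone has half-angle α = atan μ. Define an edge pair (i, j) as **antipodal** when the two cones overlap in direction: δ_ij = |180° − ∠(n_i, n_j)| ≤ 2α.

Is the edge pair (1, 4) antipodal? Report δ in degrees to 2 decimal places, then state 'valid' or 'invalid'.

α = atan 0.7 = 34.99°;  2α = 69.98°
edge 1: e_1 = (+1.69, +1.76);  n_1 = (+0.7213, -0.6926)
edge 4: e_4 = (-0.15, -4.58);  n_4 = (-0.9995, +0.0327)
∠(n_1, n_4) = 138.04°
δ = |180° − 138.04°| = 41.96°
41.96° ≤ 2α = 69.98°  →  valid

δ = 41.96°, valid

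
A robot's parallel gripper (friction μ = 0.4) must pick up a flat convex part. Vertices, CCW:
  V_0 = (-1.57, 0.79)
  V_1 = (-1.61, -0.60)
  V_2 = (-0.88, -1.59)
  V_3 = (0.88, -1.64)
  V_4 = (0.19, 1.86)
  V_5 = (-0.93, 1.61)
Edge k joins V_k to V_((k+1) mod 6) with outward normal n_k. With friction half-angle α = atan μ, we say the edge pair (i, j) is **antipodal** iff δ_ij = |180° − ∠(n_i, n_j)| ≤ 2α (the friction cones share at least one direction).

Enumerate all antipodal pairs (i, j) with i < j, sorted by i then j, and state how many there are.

count = 3; pairs: (0,3), (1,3), (2,4)

α = atan 0.4 = 21.80°;  2α = 43.60°
n_0 = (-0.9996, +0.0288)
n_1 = (-0.8049, -0.5935)
n_2 = (-0.0284, -0.9996)
n_3 = (+0.9811, +0.1934)
n_4 = (-0.2179, +0.9760)
n_5 = (-0.7883, +0.6153)
  (0,1): δ = 141.95°  ·
  (0,2): δ = 89.98°  ·
  (0,3): δ = 12.80°  ✓
  (0,4): δ = 104.23°  ·
  (0,5): δ = 143.68°  ·
  (1,2): δ = 128.03°  ·
  (1,3): δ = 25.25°  ✓
  (1,4): δ = 66.18°  ·
  (1,5): δ = 105.62°  ·
  (2,3): δ = 77.22°  ·
  (2,4): δ = 14.21°  ✓
  (2,5): δ = 53.66°  ·
  (3,4): δ = 88.57°  ·
  (3,5): δ = 49.12°  ·
  (4,5): δ = 140.55°  ·
antipodal pairs: 3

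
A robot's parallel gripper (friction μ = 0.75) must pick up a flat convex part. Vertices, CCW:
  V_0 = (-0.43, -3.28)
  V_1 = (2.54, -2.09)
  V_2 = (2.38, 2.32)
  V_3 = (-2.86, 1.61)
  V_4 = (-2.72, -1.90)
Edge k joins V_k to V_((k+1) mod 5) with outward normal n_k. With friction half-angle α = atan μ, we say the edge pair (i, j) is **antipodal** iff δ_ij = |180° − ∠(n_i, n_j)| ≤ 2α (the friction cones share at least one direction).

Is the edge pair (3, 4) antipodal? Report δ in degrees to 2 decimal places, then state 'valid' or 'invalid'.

α = atan 0.75 = 36.87°;  2α = 73.74°
edge 3: e_3 = (+0.14, -3.51);  n_3 = (-0.9992, -0.0399)
edge 4: e_4 = (+2.29, -1.38);  n_4 = (-0.5161, -0.8565)
∠(n_3, n_4) = 56.64°
δ = |180° − 56.64°| = 123.36°
123.36° > 2α = 73.74°  →  invalid

δ = 123.36°, invalid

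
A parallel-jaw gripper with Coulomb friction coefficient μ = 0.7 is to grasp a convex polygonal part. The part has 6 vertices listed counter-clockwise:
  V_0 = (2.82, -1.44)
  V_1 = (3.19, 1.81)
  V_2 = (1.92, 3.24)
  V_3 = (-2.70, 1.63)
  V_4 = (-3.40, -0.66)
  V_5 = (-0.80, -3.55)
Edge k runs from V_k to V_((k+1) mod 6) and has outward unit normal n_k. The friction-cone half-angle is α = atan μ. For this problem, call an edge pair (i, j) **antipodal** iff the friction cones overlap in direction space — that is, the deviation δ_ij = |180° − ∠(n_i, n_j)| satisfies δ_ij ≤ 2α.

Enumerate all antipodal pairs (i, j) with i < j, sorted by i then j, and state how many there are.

α = atan 0.7 = 34.99°;  2α = 69.98°
n_0 = (+0.9936, -0.1131)
n_1 = (+0.7477, +0.6640)
n_2 = (-0.3291, +0.9443)
n_3 = (-0.9563, +0.2923)
n_4 = (-0.7434, -0.6688)
n_5 = (+0.5036, -0.8640)
  (0,1): δ = 131.90°  ·
  (0,2): δ = 64.29°  ✓
  (0,3): δ = 10.50°  ✓
  (0,4): δ = 48.47°  ✓
  (0,5): δ = 126.73°  ·
  (1,2): δ = 112.40°  ·
  (1,3): δ = 58.61°  ✓
  (1,4): δ = 0.37°  ✓
  (1,5): δ = 78.63°  ·
  (2,3): δ = 126.21°  ·
  (2,4): δ = 67.24°  ✓
  (2,5): δ = 11.02°  ✓
  (3,4): δ = 121.03°  ·
  (3,5): δ = 42.77°  ✓
  (4,5): δ = 101.74°  ·
antipodal pairs: 8

count = 8; pairs: (0,2), (0,3), (0,4), (1,3), (1,4), (2,4), (2,5), (3,5)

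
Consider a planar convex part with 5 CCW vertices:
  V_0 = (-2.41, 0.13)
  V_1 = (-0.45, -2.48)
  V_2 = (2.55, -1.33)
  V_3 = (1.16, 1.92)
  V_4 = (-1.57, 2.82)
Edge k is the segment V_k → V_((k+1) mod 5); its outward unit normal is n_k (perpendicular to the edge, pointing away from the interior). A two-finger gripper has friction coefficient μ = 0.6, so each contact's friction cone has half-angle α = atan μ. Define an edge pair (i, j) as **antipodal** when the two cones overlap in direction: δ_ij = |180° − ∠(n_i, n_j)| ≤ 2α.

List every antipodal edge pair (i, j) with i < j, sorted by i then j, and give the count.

count = 5; pairs: (0,2), (0,3), (1,3), (1,4), (2,4)

α = atan 0.6 = 30.96°;  2α = 61.93°
n_0 = (-0.7996, -0.6005)
n_1 = (+0.3579, -0.9337)
n_2 = (+0.9194, +0.3932)
n_3 = (+0.3131, +0.9497)
n_4 = (-0.9545, +0.2981)
  (0,1): δ = 105.93°  ·
  (0,2): δ = 13.75°  ✓
  (0,3): δ = 34.85°  ✓
  (0,4): δ = 125.75°  ·
  (1,2): δ = 87.82°  ·
  (1,3): δ = 39.22°  ✓
  (1,4): δ = 51.68°  ✓
  (2,3): δ = 131.40°  ·
  (2,4): δ = 40.50°  ✓
  (3,4): δ = 89.10°  ·
antipodal pairs: 5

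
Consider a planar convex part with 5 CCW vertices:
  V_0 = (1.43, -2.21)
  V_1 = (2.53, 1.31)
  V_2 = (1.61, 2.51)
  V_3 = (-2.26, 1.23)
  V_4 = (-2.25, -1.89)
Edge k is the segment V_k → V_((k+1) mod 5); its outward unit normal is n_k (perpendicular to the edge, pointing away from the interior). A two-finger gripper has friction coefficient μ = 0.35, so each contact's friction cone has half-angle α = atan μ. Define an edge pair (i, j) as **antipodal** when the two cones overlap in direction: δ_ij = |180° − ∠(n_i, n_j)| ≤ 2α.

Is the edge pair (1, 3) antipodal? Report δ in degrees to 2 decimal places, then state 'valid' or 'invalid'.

δ = 37.29°, valid

α = atan 0.35 = 19.29°;  2α = 38.58°
edge 1: e_1 = (-0.92, +1.20);  n_1 = (+0.7936, +0.6084)
edge 3: e_3 = (+0.01, -3.12);  n_3 = (-1.0000, -0.0032)
∠(n_1, n_3) = 142.71°
δ = |180° − 142.71°| = 37.29°
37.29° ≤ 2α = 38.58°  →  valid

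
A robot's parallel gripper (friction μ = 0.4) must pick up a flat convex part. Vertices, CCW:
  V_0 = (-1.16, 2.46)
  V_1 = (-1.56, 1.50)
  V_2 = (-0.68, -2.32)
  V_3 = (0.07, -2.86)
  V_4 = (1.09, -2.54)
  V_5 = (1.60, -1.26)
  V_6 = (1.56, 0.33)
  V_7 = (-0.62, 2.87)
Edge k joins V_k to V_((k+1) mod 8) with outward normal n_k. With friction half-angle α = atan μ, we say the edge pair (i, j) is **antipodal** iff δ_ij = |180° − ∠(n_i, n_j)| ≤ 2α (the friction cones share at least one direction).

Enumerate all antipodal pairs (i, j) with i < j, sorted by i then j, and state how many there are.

count = 8; pairs: (0,4), (0,5), (1,4), (1,5), (1,6), (2,6), (3,7), (4,7)

α = atan 0.4 = 21.80°;  2α = 43.60°
n_0 = (-0.9231, +0.3846)
n_1 = (-0.9745, -0.2245)
n_2 = (-0.5843, -0.8115)
n_3 = (+0.2993, -0.9541)
n_4 = (+0.9290, -0.3701)
n_5 = (+0.9997, +0.0251)
n_6 = (+0.7588, +0.6513)
n_7 = (-0.6047, +0.7964)
  (0,1): δ = 144.41°  ·
  (0,2): δ = 103.13°  ·
  (0,3): δ = 49.96°  ·
  (0,4): δ = 0.90°  ✓
  (0,5): δ = 24.06°  ✓
  (0,6): δ = 63.26°  ·
  (0,7): δ = 149.83°  ·
  (1,2): δ = 138.73°  ·
  (1,3): δ = 85.55°  ·
  (1,4): δ = 34.70°  ✓
  (1,5): δ = 11.53°  ✓
  (1,6): δ = 27.67°  ✓
  (1,7): δ = 114.24°  ·
  (2,3): δ = 126.83°  ·
  (2,4): δ = 75.97°  ·
  (2,5): δ = 52.81°  ·
  (2,6): δ = 13.61°  ✓
  (2,7): δ = 72.96°  ·
  (3,4): δ = 129.14°  ·
  (3,5): δ = 105.98°  ·
  (3,6): δ = 66.78°  ·
  (3,7): δ = 19.79°  ✓
  (4,5): δ = 156.83°  ·
  (4,6): δ = 117.64°  ·
  (4,7): δ = 31.07°  ✓
  (5,6): δ = 140.80°  ·
  (5,7): δ = 54.23°  ·
  (6,7): δ = 93.43°  ·
antipodal pairs: 8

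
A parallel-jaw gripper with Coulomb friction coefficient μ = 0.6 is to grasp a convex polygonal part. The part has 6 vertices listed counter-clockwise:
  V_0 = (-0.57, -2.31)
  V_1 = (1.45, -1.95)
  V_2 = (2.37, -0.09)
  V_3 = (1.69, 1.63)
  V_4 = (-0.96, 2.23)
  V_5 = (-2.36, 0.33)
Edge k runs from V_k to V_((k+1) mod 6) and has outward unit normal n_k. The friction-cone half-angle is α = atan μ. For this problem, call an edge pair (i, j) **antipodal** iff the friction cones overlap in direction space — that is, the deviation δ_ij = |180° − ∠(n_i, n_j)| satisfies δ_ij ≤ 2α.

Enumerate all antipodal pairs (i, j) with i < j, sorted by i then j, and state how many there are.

α = atan 0.6 = 30.96°;  2α = 61.93°
n_0 = (+0.1755, -0.9845)
n_1 = (+0.8963, -0.4434)
n_2 = (+0.9300, +0.3677)
n_3 = (+0.2208, +0.9753)
n_4 = (-0.8051, +0.5932)
n_5 = (-0.8277, -0.5612)
  (0,1): δ = 126.42°  ·
  (0,2): δ = 78.53°  ·
  (0,3): δ = 22.86°  ✓
  (0,4): δ = 43.51°  ✓
  (0,5): δ = 114.03°  ·
  (1,2): δ = 132.11°  ·
  (1,3): δ = 76.44°  ·
  (1,4): δ = 10.07°  ✓
  (1,5): δ = 60.46°  ✓
  (2,3): δ = 124.33°  ·
  (2,4): δ = 57.96°  ✓
  (2,5): δ = 12.57°  ✓
  (3,4): δ = 113.63°  ·
  (3,5): δ = 43.10°  ✓
  (4,5): δ = 109.48°  ·
antipodal pairs: 7

count = 7; pairs: (0,3), (0,4), (1,4), (1,5), (2,4), (2,5), (3,5)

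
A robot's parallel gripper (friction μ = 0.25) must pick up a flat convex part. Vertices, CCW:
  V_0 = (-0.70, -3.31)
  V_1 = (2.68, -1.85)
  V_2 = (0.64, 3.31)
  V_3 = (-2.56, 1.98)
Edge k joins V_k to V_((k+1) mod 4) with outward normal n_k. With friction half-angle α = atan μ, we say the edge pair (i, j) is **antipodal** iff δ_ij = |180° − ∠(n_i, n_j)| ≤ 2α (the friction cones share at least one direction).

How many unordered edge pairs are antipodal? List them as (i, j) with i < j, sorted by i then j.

α = atan 0.25 = 14.04°;  2α = 28.07°
n_0 = (+0.3965, -0.9180)
n_1 = (+0.9300, +0.3677)
n_2 = (-0.3838, +0.9234)
n_3 = (-0.9434, -0.3317)
  (0,1): δ = 91.79°  ·
  (0,2): δ = 0.79°  ✓
  (0,3): δ = 86.01°  ·
  (1,2): δ = 89.00°  ·
  (1,3): δ = 2.20°  ✓
  (2,3): δ = 93.20°  ·
antipodal pairs: 2

count = 2; pairs: (0,2), (1,3)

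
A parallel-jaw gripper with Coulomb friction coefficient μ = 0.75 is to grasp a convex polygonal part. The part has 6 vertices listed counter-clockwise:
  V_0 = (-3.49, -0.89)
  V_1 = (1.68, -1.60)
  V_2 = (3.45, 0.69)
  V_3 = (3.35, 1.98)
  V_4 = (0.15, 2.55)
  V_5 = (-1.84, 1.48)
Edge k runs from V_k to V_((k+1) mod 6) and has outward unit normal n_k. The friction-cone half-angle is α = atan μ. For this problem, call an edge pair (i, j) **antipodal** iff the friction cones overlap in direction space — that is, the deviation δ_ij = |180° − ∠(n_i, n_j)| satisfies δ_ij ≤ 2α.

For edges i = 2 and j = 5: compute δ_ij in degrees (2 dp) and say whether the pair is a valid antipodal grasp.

α = atan 0.75 = 36.87°;  2α = 73.74°
edge 2: e_2 = (-0.10, +1.29);  n_2 = (+0.9970, +0.0773)
edge 5: e_5 = (-1.65, -2.37);  n_5 = (-0.8207, +0.5714)
∠(n_2, n_5) = 140.72°
δ = |180° − 140.72°| = 39.28°
39.28° ≤ 2α = 73.74°  →  valid

δ = 39.28°, valid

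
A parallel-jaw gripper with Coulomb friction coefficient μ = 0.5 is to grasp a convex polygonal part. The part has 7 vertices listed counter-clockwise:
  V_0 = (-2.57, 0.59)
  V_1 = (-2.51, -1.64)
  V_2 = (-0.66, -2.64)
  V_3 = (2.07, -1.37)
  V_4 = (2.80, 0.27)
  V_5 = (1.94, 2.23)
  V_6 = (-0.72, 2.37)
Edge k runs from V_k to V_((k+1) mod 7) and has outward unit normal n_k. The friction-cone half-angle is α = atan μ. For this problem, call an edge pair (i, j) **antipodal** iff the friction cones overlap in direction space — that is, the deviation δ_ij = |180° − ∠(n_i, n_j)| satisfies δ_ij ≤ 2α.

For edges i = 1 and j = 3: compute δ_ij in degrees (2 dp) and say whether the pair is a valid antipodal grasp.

δ = 85.60°, invalid

α = atan 0.5 = 26.57°;  2α = 53.13°
edge 1: e_1 = (+1.85, -1.00);  n_1 = (-0.4755, -0.8797)
edge 3: e_3 = (+0.73, +1.64);  n_3 = (+0.9136, -0.4067)
∠(n_1, n_3) = 94.40°
δ = |180° − 94.40°| = 85.60°
85.60° > 2α = 53.13°  →  invalid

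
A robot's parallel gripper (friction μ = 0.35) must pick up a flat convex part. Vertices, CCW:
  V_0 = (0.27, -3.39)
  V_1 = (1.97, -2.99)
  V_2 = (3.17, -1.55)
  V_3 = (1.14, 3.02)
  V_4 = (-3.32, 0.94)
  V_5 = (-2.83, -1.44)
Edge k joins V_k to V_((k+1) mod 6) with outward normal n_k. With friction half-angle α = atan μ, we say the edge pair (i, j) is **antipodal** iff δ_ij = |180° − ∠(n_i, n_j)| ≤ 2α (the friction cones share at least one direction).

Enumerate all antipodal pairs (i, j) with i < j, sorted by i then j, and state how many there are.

α = atan 0.35 = 19.29°;  2α = 38.58°
n_0 = (+0.2290, -0.9734)
n_1 = (+0.7682, -0.6402)
n_2 = (+0.9139, +0.4060)
n_3 = (-0.4227, +0.9063)
n_4 = (-0.9795, -0.2017)
n_5 = (-0.5325, -0.8465)
  (0,1): δ = 143.05°  ·
  (0,2): δ = 79.29°  ·
  (0,3): δ = 11.76°  ✓
  (0,4): δ = 88.39°  ·
  (0,5): δ = 134.59°  ·
  (1,2): δ = 116.24°  ·
  (1,3): δ = 25.19°  ✓
  (1,4): δ = 51.44°  ·
  (1,5): δ = 97.63°  ·
  (2,3): δ = 88.95°  ·
  (2,4): δ = 12.32°  ✓
  (2,5): δ = 33.88°  ✓
  (3,4): δ = 103.37°  ·
  (3,5): δ = 57.17°  ·
  (4,5): δ = 133.80°  ·
antipodal pairs: 4

count = 4; pairs: (0,3), (1,3), (2,4), (2,5)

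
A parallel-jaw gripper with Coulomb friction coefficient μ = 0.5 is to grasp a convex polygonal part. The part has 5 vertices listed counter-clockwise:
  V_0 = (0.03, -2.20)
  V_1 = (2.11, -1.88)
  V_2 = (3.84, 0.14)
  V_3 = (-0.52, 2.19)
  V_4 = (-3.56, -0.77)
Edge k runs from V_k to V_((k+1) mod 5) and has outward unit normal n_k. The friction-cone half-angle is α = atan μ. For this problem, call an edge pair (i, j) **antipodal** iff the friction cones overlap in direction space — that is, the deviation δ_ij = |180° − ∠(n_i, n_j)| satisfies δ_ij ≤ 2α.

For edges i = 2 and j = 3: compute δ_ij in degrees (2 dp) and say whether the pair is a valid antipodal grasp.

α = atan 0.5 = 26.57°;  2α = 53.13°
edge 2: e_2 = (-4.36, +2.05);  n_2 = (+0.4255, +0.9050)
edge 3: e_3 = (-3.04, -2.96);  n_3 = (-0.6976, +0.7165)
∠(n_2, n_3) = 69.42°
δ = |180° − 69.42°| = 110.58°
110.58° > 2α = 53.13°  →  invalid

δ = 110.58°, invalid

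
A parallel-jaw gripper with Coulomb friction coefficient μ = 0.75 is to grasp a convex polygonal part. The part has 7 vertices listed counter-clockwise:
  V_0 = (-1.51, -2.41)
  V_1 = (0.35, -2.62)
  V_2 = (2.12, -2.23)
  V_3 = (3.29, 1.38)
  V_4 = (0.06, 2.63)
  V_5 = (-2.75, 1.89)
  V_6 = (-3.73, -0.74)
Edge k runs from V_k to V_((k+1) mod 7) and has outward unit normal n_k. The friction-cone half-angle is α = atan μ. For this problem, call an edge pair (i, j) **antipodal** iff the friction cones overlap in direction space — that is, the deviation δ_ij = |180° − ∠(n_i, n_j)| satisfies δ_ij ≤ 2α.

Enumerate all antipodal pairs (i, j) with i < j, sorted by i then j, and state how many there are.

count = 10; pairs: (0,3), (0,4), (1,3), (1,4), (1,5), (2,4), (2,5), (2,6), (3,6), (4,6)

α = atan 0.75 = 36.87°;  2α = 73.74°
n_0 = (-0.1122, -0.9937)
n_1 = (+0.2152, -0.9766)
n_2 = (+0.9513, -0.3083)
n_3 = (+0.3609, +0.9326)
n_4 = (-0.2547, +0.9670)
n_5 = (-0.9371, +0.3492)
n_6 = (-0.6012, -0.7991)
  (0,1): δ = 161.13°  ·
  (0,2): δ = 101.52°  ·
  (0,3): δ = 14.71°  ✓
  (0,4): δ = 21.20°  ✓
  (0,5): δ = 76.01°  ·
  (0,6): δ = 149.49°  ·
  (1,2): δ = 120.38°  ·
  (1,3): δ = 33.58°  ✓
  (1,4): δ = 2.33°  ✓
  (1,5): δ = 57.14°  ✓
  (1,6): δ = 130.62°  ·
  (2,3): δ = 93.20°  ·
  (2,4): δ = 57.29°  ✓
  (2,5): δ = 2.48°  ✓
  (2,6): δ = 71.01°  ✓
  (3,4): δ = 144.09°  ·
  (3,5): δ = 89.28°  ·
  (3,6): δ = 15.80°  ✓
  (4,5): δ = 125.19°  ·
  (4,6): δ = 51.71°  ✓
  (5,6): δ = 106.52°  ·
antipodal pairs: 10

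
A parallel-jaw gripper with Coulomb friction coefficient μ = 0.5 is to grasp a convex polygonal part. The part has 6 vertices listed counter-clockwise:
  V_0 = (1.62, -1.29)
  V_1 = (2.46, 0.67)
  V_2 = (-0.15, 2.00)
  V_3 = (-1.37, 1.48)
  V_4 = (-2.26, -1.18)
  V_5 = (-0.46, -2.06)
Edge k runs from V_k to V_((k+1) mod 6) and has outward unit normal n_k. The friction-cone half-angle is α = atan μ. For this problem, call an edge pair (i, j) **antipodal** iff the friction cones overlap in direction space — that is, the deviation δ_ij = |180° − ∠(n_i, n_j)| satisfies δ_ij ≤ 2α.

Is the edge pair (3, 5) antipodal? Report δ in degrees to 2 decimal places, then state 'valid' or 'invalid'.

α = atan 0.5 = 26.57°;  2α = 53.13°
edge 3: e_3 = (-0.89, -2.66);  n_3 = (-0.9483, +0.3173)
edge 5: e_5 = (+2.08, +0.77);  n_5 = (+0.3472, -0.9378)
∠(n_3, n_5) = 128.81°
δ = |180° − 128.81°| = 51.19°
51.19° ≤ 2α = 53.13°  →  valid

δ = 51.19°, valid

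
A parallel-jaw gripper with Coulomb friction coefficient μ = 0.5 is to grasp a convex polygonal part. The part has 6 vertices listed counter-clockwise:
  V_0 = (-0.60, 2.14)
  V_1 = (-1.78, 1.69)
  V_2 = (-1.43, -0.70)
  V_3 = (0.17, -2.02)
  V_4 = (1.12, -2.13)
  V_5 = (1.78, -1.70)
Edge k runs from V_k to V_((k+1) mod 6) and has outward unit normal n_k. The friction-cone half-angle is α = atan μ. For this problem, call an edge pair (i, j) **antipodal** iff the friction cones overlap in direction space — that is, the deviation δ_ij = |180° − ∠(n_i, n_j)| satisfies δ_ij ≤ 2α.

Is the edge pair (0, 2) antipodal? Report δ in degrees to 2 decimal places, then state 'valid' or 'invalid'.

α = atan 0.5 = 26.57°;  2α = 53.13°
edge 0: e_0 = (-1.18, -0.45);  n_0 = (-0.3563, +0.9344)
edge 2: e_2 = (+1.60, -1.32);  n_2 = (-0.6364, -0.7714)
∠(n_0, n_2) = 119.60°
δ = |180° − 119.60°| = 60.40°
60.40° > 2α = 53.13°  →  invalid

δ = 60.40°, invalid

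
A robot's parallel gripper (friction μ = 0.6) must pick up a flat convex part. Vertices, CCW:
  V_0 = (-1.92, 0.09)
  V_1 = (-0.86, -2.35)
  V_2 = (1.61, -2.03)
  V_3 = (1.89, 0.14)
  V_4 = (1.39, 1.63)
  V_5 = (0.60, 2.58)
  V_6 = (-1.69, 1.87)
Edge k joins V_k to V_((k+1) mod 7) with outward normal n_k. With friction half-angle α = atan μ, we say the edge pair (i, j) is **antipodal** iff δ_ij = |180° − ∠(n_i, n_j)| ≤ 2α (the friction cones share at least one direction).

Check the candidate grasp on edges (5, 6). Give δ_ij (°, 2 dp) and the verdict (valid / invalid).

α = atan 0.6 = 30.96°;  2α = 61.93°
edge 5: e_5 = (-2.29, -0.71);  n_5 = (-0.2961, +0.9551)
edge 6: e_6 = (-0.23, -1.78);  n_6 = (-0.9918, +0.1281)
∠(n_5, n_6) = 65.41°
δ = |180° − 65.41°| = 114.59°
114.59° > 2α = 61.93°  →  invalid

δ = 114.59°, invalid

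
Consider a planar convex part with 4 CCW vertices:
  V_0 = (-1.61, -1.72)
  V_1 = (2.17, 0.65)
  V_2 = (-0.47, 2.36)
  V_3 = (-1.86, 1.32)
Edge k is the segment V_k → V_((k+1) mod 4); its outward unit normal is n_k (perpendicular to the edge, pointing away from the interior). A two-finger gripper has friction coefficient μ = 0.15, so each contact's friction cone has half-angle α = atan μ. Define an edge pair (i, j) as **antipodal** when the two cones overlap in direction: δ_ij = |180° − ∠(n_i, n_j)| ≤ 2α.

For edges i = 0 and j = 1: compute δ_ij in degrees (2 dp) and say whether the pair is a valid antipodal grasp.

δ = 65.02°, invalid

α = atan 0.15 = 8.53°;  2α = 17.06°
edge 0: e_0 = (+3.78, +2.37);  n_0 = (+0.5312, -0.8472)
edge 1: e_1 = (-2.64, +1.71);  n_1 = (+0.5436, +0.8393)
∠(n_0, n_1) = 114.98°
δ = |180° − 114.98°| = 65.02°
65.02° > 2α = 17.06°  →  invalid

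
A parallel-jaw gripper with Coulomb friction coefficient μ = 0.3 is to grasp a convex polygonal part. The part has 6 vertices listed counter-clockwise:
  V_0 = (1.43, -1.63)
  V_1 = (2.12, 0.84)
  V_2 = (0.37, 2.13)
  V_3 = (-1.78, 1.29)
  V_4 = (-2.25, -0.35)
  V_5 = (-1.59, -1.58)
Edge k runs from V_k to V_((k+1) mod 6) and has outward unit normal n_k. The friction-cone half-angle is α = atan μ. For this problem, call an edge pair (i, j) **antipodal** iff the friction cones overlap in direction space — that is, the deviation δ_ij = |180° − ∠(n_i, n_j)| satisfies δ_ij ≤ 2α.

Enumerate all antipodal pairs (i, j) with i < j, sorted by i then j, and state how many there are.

α = atan 0.3 = 16.70°;  2α = 33.40°
n_0 = (+0.9631, -0.2691)
n_1 = (+0.5934, +0.8049)
n_2 = (-0.3639, +0.9314)
n_3 = (-0.9613, +0.2755)
n_4 = (-0.8812, -0.4728)
n_5 = (-0.0166, -0.9999)
  (0,1): δ = 110.79°  ·
  (0,2): δ = 53.05°  ·
  (0,3): δ = 0.38°  ✓
  (0,4): δ = 43.83°  ·
  (0,5): δ = 104.66°  ·
  (1,2): δ = 122.26°  ·
  (1,3): δ = 69.60°  ·
  (1,4): δ = 25.39°  ✓
  (1,5): δ = 35.45°  ·
  (2,3): δ = 127.33°  ·
  (2,4): δ = 83.12°  ·
  (2,5): δ = 22.29°  ✓
  (3,4): δ = 135.79°  ·
  (3,5): δ = 74.96°  ·
  (4,5): δ = 119.17°  ·
antipodal pairs: 3

count = 3; pairs: (0,3), (1,4), (2,5)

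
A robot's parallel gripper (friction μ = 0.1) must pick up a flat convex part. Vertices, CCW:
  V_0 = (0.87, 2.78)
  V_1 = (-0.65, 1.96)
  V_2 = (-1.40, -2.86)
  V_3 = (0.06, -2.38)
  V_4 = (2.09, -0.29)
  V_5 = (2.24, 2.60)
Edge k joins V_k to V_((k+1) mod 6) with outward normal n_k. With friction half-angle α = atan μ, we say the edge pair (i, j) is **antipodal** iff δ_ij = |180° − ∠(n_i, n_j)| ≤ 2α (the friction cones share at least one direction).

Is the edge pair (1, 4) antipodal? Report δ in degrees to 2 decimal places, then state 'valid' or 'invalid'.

δ = 5.87°, valid

α = atan 0.1 = 5.71°;  2α = 11.42°
edge 1: e_1 = (-0.75, -4.82);  n_1 = (-0.9881, +0.1538)
edge 4: e_4 = (+0.15, +2.89);  n_4 = (+0.9987, -0.0518)
∠(n_1, n_4) = 174.13°
δ = |180° − 174.13°| = 5.87°
5.87° ≤ 2α = 11.42°  →  valid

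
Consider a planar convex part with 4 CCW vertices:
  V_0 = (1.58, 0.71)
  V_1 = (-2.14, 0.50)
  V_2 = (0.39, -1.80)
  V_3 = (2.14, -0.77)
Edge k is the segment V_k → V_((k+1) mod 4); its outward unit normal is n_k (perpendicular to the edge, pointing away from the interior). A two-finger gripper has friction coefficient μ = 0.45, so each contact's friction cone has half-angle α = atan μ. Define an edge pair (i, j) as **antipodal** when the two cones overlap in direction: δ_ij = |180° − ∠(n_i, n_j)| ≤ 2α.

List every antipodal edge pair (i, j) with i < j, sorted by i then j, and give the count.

α = atan 0.45 = 24.23°;  2α = 48.46°
n_0 = (-0.0564, +0.9984)
n_1 = (-0.6727, -0.7399)
n_2 = (+0.5072, -0.8618)
n_3 = (+0.9353, +0.3539)
  (0,1): δ = 45.50°  ✓
  (0,2): δ = 27.25°  ✓
  (0,3): δ = 107.49°  ·
  (1,2): δ = 107.25°  ·
  (1,3): δ = 27.00°  ✓
  (2,3): δ = 99.75°  ·
antipodal pairs: 3

count = 3; pairs: (0,1), (0,2), (1,3)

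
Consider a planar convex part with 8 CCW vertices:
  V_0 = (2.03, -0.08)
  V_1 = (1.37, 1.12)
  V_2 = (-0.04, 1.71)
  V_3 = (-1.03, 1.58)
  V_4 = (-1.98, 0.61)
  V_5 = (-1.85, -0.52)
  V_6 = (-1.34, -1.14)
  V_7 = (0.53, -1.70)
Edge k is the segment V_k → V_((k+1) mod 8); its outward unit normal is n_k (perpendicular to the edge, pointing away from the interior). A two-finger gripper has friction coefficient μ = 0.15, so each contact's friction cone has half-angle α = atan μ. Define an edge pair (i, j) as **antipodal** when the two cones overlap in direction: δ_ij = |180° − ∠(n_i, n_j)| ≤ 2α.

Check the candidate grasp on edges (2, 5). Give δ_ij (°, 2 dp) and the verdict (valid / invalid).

δ = 58.04°, invalid

α = atan 0.15 = 8.53°;  2α = 17.06°
edge 2: e_2 = (-0.99, -0.13);  n_2 = (-0.1302, +0.9915)
edge 5: e_5 = (+0.51, -0.62);  n_5 = (-0.7723, -0.6353)
∠(n_2, n_5) = 121.96°
δ = |180° − 121.96°| = 58.04°
58.04° > 2α = 17.06°  →  invalid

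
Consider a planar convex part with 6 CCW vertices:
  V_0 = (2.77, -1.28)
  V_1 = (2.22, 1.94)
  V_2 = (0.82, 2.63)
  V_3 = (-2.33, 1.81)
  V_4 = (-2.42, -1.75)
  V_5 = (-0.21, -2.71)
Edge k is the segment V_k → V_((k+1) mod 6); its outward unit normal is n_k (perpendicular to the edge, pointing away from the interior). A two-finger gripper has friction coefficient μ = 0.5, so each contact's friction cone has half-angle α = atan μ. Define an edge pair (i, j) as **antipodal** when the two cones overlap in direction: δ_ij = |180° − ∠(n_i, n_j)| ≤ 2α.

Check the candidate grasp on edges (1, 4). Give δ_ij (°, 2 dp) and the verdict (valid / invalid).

α = atan 0.5 = 26.57°;  2α = 53.13°
edge 1: e_1 = (-1.40, +0.69);  n_1 = (+0.4421, +0.8970)
edge 4: e_4 = (+2.21, -0.96);  n_4 = (-0.3984, -0.9172)
∠(n_1, n_4) = 177.24°
δ = |180° − 177.24°| = 2.76°
2.76° ≤ 2α = 53.13°  →  valid

δ = 2.76°, valid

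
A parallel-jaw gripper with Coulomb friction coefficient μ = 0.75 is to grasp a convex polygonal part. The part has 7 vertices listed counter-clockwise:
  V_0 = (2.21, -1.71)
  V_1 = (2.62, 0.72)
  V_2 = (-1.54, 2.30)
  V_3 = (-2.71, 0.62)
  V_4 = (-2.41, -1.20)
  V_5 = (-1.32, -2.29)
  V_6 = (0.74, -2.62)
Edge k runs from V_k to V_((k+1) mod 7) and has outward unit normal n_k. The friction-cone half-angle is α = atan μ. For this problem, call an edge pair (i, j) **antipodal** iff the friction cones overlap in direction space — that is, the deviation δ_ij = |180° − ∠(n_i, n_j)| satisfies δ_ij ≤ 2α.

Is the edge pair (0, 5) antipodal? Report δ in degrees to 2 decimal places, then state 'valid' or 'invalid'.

δ = 90.48°, invalid

α = atan 0.75 = 36.87°;  2α = 73.74°
edge 0: e_0 = (+0.41, +2.43);  n_0 = (+0.9861, -0.1664)
edge 5: e_5 = (+2.06, -0.33);  n_5 = (-0.1582, -0.9874)
∠(n_0, n_5) = 89.52°
δ = |180° − 89.52°| = 90.48°
90.48° > 2α = 73.74°  →  invalid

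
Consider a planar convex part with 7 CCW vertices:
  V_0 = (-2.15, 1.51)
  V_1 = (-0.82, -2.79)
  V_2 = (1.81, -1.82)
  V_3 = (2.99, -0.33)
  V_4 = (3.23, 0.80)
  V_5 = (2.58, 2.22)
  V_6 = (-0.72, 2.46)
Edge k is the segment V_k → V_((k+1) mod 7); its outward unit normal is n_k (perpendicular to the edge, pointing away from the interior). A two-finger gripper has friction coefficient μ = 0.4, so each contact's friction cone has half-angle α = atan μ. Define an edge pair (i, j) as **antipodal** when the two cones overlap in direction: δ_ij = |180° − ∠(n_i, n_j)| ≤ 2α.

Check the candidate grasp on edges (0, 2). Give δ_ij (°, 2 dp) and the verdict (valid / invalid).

α = atan 0.4 = 21.80°;  2α = 43.60°
edge 0: e_0 = (+1.33, -4.30);  n_0 = (-0.9553, -0.2955)
edge 2: e_2 = (+1.18, +1.49);  n_2 = (+0.7839, -0.6208)
∠(n_0, n_2) = 124.44°
δ = |180° − 124.44°| = 55.56°
55.56° > 2α = 43.60°  →  invalid

δ = 55.56°, invalid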